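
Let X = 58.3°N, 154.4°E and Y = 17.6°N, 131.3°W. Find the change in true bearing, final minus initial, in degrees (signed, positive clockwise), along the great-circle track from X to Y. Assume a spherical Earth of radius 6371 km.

At departure: θ₁ = atan2(sin Δλ cos φ₂, cos φ₁ sin φ₂ − sin φ₁ cos φ₂ cos Δλ) = 93.78°
At arrival: θ₂ = atan2(sin Δλ cos φ₁, −cos φ₂ sin φ₁ + sin φ₂ cos φ₁ cos Δλ) = 146.63°
Δθ = θ₂ − θ₁ = +52.9°

+52.9°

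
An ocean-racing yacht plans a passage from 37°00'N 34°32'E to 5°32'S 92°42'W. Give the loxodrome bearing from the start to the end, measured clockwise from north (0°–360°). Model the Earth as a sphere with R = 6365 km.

250.4°

Meridional parts: M(φ₁)=+0.6960, M(φ₂)=-0.0967 → ΔM = -0.7927;  Δλ = -2.2206 rad
tan C = Δλ / ΔM = +2.8013 → C = 250.35°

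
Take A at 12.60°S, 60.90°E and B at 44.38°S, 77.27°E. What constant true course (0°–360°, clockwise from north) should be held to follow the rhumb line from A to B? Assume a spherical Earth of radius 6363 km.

Δψ = ln[tan(π/4+φ₂/2)/tan(π/4+φ₁/2)] = -0.6444
Δλ = +0.2857 rad (taken the short way round)
course = atan2(Δλ, Δψ) = 156.09°

156.1°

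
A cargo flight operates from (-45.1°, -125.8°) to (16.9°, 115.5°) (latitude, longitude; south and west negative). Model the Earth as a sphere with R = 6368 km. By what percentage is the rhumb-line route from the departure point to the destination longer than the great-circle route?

2.5%

Great circle: σ = 2.1297 rad → d_gc = Rσ = 13561.9 km
Rhumb: Δφ = +1.0821, Δλ = -2.0717, Δψ = +1.1832, q = Δφ/Δψ = 0.9146 → d_rh = R√(Δφ²+q²Δλ²) = 13894.7 km
Excess = (13894.7 − 13561.9) / 13561.9 = 332.8 / 13561.9 = 2.454% ≈ 2.5%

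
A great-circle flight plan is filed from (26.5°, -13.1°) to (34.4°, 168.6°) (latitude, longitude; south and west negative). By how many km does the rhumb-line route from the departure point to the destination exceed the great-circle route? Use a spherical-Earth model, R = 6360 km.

3844 km

Great circle: cos σ = sin φ₁ sin φ₂ + cos φ₁ cos φ₂ cos Δλ,  σ = 2.0783 rad → d_gc = 13218.08 km
Rhumb line: Δψ = +0.1602, q = Δφ/Δψ = 0.8609, d_rh = R√(Δφ²+q²Δλ²) = 17061.64 km
Excess = 17061.64 − 13218.08 = 3843.56 ≈ 3844 km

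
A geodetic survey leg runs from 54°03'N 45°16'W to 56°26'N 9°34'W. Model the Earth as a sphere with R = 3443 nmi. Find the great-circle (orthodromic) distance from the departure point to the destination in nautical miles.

cos σ = sin φ₁ sin φ₂ + cos φ₁ cos φ₂ cos Δλ
      = sin(54.05°)sin(56.43°) + cos(54.05°)cos(56.43°)cos(35.70°) = 0.9381
σ = 20.259° → d = Rσ = 3443·0.35359 = 1217 nmi

1217 nmi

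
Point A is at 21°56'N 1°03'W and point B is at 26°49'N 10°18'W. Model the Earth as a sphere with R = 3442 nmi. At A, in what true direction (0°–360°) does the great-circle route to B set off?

θ = atan2( sin Δλ·cos φ₂ ,  cos φ₁ sin φ₂ − sin φ₁ cos φ₂ cos Δλ )
  = atan2(-0.1435, +0.0895) = 301.95°

301.9°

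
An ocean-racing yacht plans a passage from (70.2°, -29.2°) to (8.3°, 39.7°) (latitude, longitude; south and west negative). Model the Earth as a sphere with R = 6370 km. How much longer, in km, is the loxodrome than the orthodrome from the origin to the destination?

255 km

Great circle: cos σ = sin φ₁ sin φ₂ + cos φ₁ cos φ₂ cos Δλ,  σ = 1.3114 rad → d_gc = 8353.7 km
Rhumb line: Δψ = -1.6003, q = Δφ/Δψ = 0.6751, d_rh = R√(Δφ²+q²Δλ²) = 8608.3 km
Excess = 8608.3 − 8353.7 = 254.6 ≈ 255 km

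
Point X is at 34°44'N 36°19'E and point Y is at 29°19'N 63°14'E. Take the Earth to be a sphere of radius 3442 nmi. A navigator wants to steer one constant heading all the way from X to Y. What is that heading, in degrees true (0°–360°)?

103.4°

Δψ = ln[tan(π/4+φ₂/2)/tan(π/4+φ₁/2)] = -0.1116
Δλ = +0.4698 rad (taken the short way round)
course = atan2(Δλ, Δψ) = 103.36°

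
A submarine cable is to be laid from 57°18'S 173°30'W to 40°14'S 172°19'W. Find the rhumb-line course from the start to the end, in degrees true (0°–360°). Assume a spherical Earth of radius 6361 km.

Δψ = ln[tan(π/4+φ₂/2)/tan(π/4+φ₁/2)] = +0.4581
Δλ = +0.0207 rad (taken the short way round)
course = atan2(Δλ, Δψ) = 2.58°

2.6°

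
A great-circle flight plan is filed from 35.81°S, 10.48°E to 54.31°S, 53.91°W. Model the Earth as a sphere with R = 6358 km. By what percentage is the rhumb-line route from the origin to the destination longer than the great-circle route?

2.9%

Great circle: σ = 0.8234 rad → d_gc = Rσ = 5235.4 km
Rhumb: Δφ = -0.3229, Δλ = -1.1238, Δψ = -0.4632, q = Δφ/Δψ = 0.6970 → d_rh = R√(Δφ²+q²Δλ²) = 5386.9 km
Excess = (5386.9 − 5235.4) / 5235.4 = 151.5 / 5235.4 = 2.89% ≈ 2.9%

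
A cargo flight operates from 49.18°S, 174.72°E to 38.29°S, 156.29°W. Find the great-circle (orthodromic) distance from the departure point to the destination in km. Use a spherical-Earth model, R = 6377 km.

2605 km

Haversine: a = sin²(Δφ/2)+cos φ₁ cos φ₂ sin²(Δλ/2) = 0.04115;  σ = 2·atan2(√a,√(1−a))
σ = 23.407° → d = Rσ = 6377·0.40853 = 2605 km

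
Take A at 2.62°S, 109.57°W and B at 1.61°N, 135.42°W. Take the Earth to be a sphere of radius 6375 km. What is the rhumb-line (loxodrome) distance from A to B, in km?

Δψ = ln[tan(π/4+φ₂/2)/tan(π/4+φ₁/2)] = +0.0738;  Δφ = +0.0738 rad,  Δλ = -0.4512 rad
q = Δφ/Δψ = 0.9997
d = R·√(Δφ² + q²Δλ²) = 6375·0.45705 = 2914 km

2914 km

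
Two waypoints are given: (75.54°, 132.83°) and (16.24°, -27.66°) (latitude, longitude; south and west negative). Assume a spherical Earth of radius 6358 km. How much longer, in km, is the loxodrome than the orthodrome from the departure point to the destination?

2580 km

Great circle: cos σ = sin φ₁ sin φ₂ + cos φ₁ cos φ₂ cos Δλ,  σ = 1.5260 rad → d_gc = 9702.0 km
Rhumb line: Δψ = -1.7773, q = Δφ/Δψ = 0.5823, d_rh = R√(Δφ²+q²Δλ²) = 12282.2 km
Excess = 12282.2 − 9702.0 = 2580.2 ≈ 2580 km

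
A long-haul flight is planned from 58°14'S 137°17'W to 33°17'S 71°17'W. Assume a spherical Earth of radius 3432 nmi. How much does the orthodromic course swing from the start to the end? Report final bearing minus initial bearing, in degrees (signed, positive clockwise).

Initial bearing θ₁ = atan2(sin Δλ cos φ₂, cos φ₁ sin φ₂ − sin φ₁ cos φ₂ cos Δλ) = 89.99°
Final bearing θ₂ = (initial bearing from the destination back to the start) + 180° = 39.03°
Δθ = θ₂ − θ₁ = -51.0°

-51.0°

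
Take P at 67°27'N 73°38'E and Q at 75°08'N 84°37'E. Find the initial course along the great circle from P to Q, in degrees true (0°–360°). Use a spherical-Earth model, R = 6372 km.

θ = atan2( sin Δλ·cos φ₂ ,  cos φ₁ sin φ₂ − sin φ₁ cos φ₂ cos Δλ )
  = atan2(+0.0489, +0.1380) = 19.50°

19.5°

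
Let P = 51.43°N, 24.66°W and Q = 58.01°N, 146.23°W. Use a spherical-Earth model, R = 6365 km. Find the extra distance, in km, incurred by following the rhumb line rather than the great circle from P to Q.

Great circle: cos σ = sin φ₁ sin φ₂ + cos φ₁ cos φ₂ cos Δλ,  σ = 1.0585 rad → d_gc = 6737.3 km
Rhumb line: Δψ = +0.1994, q = Δφ/Δψ = 0.5760, d_rh = R√(Δφ²+q²Δλ²) = 7813.1 km
Excess = 7813.1 − 6737.3 = 1075.8 ≈ 1076 km

1076 km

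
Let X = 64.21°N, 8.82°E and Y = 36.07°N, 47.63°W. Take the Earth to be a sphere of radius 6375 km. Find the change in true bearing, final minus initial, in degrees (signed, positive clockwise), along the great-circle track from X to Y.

-46.0°

At departure: θ₁ = atan2(sin Δλ cos φ₂, cos φ₁ sin φ₂ − sin φ₁ cos φ₂ cos Δλ) = 257.77°
At arrival: θ₂ = atan2(sin Δλ cos φ₁, −cos φ₂ sin φ₁ + sin φ₂ cos φ₁ cos Δλ) = 211.74°
Δθ = θ₂ − θ₁ = -46.0°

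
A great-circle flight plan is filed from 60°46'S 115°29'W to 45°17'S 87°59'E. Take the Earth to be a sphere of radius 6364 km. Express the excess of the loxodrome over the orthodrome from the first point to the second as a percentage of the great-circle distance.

Great circle: σ = 1.2610 rad → d_gc = Rσ = 8024.8 km
Rhumb: Δφ = +0.2702, Δλ = -2.7320, Δψ = +0.4557, q = Δφ/Δψ = 0.5931 → d_rh = R√(Δφ²+q²Δλ²) = 10454.0 km
Excess = (10454.0 − 8024.8) / 8024.8 = 2429.2 / 8024.8 = 30.27% ≈ 30.3%

30.3%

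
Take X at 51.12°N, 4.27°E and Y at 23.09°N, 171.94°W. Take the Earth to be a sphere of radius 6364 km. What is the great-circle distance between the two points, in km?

cos σ = sin φ₁ sin φ₂ + cos φ₁ cos φ₂ cos Δλ
      = sin(51.12°)sin(23.09°) + cos(51.12°)cos(23.09°)cos(-176.21°) = -0.2708
σ = 105.715° → d = Rσ = 6364·1.84507 = 11742 km

11742 km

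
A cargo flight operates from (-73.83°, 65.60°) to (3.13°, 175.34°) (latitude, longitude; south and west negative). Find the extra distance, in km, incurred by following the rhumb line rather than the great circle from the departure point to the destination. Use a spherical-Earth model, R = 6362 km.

Great circle: cos σ = sin φ₁ sin φ₂ + cos φ₁ cos φ₂ cos Δλ,  σ = 1.7177 rad → d_gc = 10927.9 km
Rhumb line: Δψ = +2.0062, q = Δφ/Δψ = 0.6695, d_rh = R√(Δφ²+q²Δλ²) = 11814.6 km
Excess = 11814.6 − 10927.9 = 886.7 ≈ 887 km

887 km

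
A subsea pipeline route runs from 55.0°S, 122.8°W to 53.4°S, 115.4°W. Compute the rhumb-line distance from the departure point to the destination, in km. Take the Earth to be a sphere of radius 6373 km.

513 km

Rhumb course C = atan2(Δλ, Δψ) with Δψ = ln[tan(π/4+φ₂/2)/tan(π/4+φ₁/2)] = +0.0477, Δλ = +0.1292 → C = 69.71°
d = R·|Δφ| / |cos C| = 6373·0.02793 / 0.34675 = 513 km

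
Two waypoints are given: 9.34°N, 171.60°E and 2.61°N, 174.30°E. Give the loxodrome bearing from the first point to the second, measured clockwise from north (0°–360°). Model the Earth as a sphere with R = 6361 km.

158.3°

Meridional parts: M(φ₁)=+0.1637, M(φ₂)=+0.0456 → ΔM = -0.1182;  Δλ = +0.0471 rad
tan C = Δλ / ΔM = -0.3988 → C = 158.26°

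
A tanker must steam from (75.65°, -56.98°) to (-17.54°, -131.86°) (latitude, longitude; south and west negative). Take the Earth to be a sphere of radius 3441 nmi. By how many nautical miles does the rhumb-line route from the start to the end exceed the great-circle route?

Great circle: cos σ = sin φ₁ sin φ₂ + cos φ₁ cos φ₂ cos Δλ,  σ = 1.8032 rad → d_gc = 6204.8 nmi
Rhumb line: Δψ = -2.3834, q = Δφ/Δψ = 0.6824, d_rh = R√(Δφ²+q²Δλ²) = 6382.9 nmi
Excess = 6382.9 − 6204.8 = 178.1 ≈ 178 nmi

178 nmi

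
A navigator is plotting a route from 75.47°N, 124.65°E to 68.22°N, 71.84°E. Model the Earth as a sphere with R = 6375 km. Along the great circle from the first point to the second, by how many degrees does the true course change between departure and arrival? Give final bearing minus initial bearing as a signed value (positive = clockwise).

At departure: θ₁ = atan2(sin Δλ cos φ₂, cos φ₁ sin φ₂ − sin φ₁ cos φ₂ cos Δλ) = 273.07°
At arrival: θ₂ = atan2(sin Δλ cos φ₁, −cos φ₂ sin φ₁ + sin φ₂ cos φ₁ cos Δλ) = 222.47°
Δθ = θ₂ − θ₁ = -50.6°

-50.6°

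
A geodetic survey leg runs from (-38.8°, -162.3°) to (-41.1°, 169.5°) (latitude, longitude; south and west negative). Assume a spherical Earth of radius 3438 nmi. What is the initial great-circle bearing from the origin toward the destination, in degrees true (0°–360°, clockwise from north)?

254.9°

θ = atan2( sin Δλ·cos φ₂ ,  cos φ₁ sin φ₂ − sin φ₁ cos φ₂ cos Δλ )
  = atan2(-0.3561, -0.0962) = 254.89°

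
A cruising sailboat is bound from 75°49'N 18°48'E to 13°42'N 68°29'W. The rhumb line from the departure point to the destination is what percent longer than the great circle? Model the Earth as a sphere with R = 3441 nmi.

Great circle: σ = 1.3275 rad → d_gc = Rσ = 4567.9 nmi
Rhumb: Δφ = -1.0841, Δλ = -1.5234, Δψ = -1.8428, q = Δφ/Δψ = 0.5883 → d_rh = R√(Δφ²+q²Δλ²) = 4840.2 nmi
Excess = (4840.2 − 4567.9) / 4567.9 = 272.3 / 4567.9 = 5.96% ≈ 6.0%

6.0%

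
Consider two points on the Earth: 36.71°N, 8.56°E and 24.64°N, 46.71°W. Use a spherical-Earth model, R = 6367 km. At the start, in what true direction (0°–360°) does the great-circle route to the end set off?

θ = atan2( sin Δλ·cos φ₂ ,  cos φ₁ sin φ₂ − sin φ₁ cos φ₂ cos Δλ )
  = atan2(-0.7470, +0.0247) = 271.89°

271.9°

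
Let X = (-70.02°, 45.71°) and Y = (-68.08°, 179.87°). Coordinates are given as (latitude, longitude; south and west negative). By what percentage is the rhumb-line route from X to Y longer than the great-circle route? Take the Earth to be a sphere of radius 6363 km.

Great circle: σ = 0.6713 rad → d_gc = Rσ = 4271.6 km
Rhumb: Δφ = +0.0339, Δλ = +2.3415, Δψ = +0.0948, q = Δφ/Δψ = 0.3573 → d_rh = R√(Δφ²+q²Δλ²) = 5327.9 km
Excess = (5327.9 − 4271.6) / 4271.6 = 1056.3 / 4271.6 = 24.73% ≈ 24.7%

24.7%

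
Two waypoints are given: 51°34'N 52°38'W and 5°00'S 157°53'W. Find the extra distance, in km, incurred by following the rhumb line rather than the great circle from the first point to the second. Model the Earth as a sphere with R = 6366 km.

Great circle: cos σ = sin φ₁ sin φ₂ + cos φ₁ cos φ₂ cos Δλ,  σ = 1.8041 rad → d_gc = 11484.6 km
Rhumb line: Δψ = -1.1413, q = Δφ/Δψ = 0.8650, d_rh = R√(Δφ²+q²Δλ²) = 11909.2 km
Excess = 11909.2 − 11484.6 = 424.6 ≈ 425 km

425 km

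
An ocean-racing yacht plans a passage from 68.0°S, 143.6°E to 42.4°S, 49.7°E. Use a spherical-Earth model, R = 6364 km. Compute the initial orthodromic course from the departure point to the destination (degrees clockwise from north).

θ = atan2( sin Δλ·cos φ₂ ,  cos φ₁ sin φ₂ − sin φ₁ cos φ₂ cos Δλ )
  = atan2(-0.7367, -0.2992) = 247.90°

247.9°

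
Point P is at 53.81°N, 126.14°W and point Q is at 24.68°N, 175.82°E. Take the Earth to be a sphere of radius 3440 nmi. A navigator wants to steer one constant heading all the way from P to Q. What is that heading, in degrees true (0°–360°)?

Δψ = ln[tan(π/4+φ₂/2)/tan(π/4+φ₁/2)] = -0.6738
Δλ = -1.0130 rad (taken the short way round)
course = atan2(Δλ, Δψ) = 236.37°

236.4°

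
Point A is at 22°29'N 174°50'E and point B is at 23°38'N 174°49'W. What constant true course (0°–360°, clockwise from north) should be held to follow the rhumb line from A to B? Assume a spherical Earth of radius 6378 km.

83.1°

Δψ = ln[tan(π/4+φ₂/2)/tan(π/4+φ₁/2)] = +0.0218
Δλ = +0.1806 rad (taken the short way round)
course = atan2(Δλ, Δψ) = 83.11°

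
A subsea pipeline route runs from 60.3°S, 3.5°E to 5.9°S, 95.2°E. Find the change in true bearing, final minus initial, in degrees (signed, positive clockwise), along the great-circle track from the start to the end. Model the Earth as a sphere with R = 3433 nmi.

-64.6°

Initial bearing θ₁ = atan2(sin Δλ cos φ₂, cos φ₁ sin φ₂ − sin φ₁ cos φ₂ cos Δλ) = 94.40°
Final bearing θ₂ = (initial bearing from the destination back to the start) + 180° = 29.78°
Δθ = θ₂ − θ₁ = -64.6°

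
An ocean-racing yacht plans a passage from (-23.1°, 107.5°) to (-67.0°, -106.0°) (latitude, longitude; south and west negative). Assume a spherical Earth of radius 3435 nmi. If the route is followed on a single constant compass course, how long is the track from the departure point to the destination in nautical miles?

6291 nmi

Δψ = ln[tan(π/4+φ₂/2)/tan(π/4+φ₁/2)] = -1.1778;  Δφ = -0.7662 rad,  Δλ = +2.5569 rad
q = Δφ/Δψ = 0.6506
d = R·√(Δφ² + q²Δλ²) = 3435·1.83139 = 6291 nmi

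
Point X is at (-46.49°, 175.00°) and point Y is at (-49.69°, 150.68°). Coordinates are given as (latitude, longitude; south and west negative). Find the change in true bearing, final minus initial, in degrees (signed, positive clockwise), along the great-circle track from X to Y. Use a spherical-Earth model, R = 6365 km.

Initial bearing θ₁ = atan2(sin Δλ cos φ₂, cos φ₁ sin φ₂ − sin φ₁ cos φ₂ cos Δλ) = 249.91°
Final bearing θ₂ = (initial bearing from the destination back to the start) + 180° = 268.14°
Δθ = θ₂ − θ₁ = +18.2°

+18.2°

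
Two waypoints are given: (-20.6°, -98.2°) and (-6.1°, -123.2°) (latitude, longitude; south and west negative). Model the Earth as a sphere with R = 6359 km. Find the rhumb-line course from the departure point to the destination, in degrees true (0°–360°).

300.9°

Meridional parts: M(φ₁)=-0.3675, M(φ₂)=-0.1067 → ΔM = +0.2609;  Δλ = -0.4363 rad
tan C = Δλ / ΔM = -1.6726 → C = 300.87°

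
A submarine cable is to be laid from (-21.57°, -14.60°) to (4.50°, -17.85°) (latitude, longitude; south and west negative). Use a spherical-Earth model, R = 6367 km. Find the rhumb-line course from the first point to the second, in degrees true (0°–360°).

Meridional parts: M(φ₁)=-0.3857, M(φ₂)=+0.0786 → ΔM = +0.4643;  Δλ = -0.0567 rad
tan C = Δλ / ΔM = -0.1222 → C = 353.03°

353.0°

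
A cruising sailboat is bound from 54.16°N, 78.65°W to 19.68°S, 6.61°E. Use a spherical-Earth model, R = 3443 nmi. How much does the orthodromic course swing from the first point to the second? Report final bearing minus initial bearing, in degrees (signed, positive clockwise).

+37.7°

Initial bearing θ₁ = atan2(sin Δλ cos φ₂, cos φ₁ sin φ₂ − sin φ₁ cos φ₂ cos Δλ) = 105.50°
Final bearing θ₂ = (initial bearing from the destination back to the start) + 180° = 143.19°
Δθ = θ₂ − θ₁ = +37.7°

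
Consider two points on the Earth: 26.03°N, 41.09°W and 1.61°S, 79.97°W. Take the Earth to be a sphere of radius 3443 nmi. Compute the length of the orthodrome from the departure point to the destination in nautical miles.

2801 nmi

cos σ = sin φ₁ sin φ₂ + cos φ₁ cos φ₂ cos Δλ
      = sin(26.03°)sin(-1.61°) + cos(26.03°)cos(-1.61°)cos(-38.88°) = 0.6869
σ = 46.615° → d = Rσ = 3443·0.81359 = 2801 nmi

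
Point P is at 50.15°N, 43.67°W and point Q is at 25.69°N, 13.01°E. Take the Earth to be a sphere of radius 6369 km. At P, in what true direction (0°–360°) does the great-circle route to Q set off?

97.7°

θ = atan2( sin Δλ·cos φ₂ ,  cos φ₁ sin φ₂ − sin φ₁ cos φ₂ cos Δλ )
  = atan2(+0.7530, -0.1023) = 97.73°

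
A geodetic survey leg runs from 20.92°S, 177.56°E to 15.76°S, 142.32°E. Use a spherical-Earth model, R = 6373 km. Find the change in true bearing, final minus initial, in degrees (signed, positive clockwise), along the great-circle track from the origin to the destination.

Initial bearing θ₁ = atan2(sin Δλ cos φ₂, cos φ₁ sin φ₂ − sin φ₁ cos φ₂ cos Δλ) = 272.78°
Final bearing θ₂ = (initial bearing from the destination back to the start) + 180° = 284.21°
Δθ = θ₂ − θ₁ = +11.4°

+11.4°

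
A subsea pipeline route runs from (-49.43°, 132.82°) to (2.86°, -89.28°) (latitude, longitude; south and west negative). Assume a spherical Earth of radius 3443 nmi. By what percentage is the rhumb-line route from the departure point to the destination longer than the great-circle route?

Great circle: σ = 2.1175 rad → d_gc = Rσ = 7290.5 nmi
Rhumb: Δφ = +0.9126, Δλ = +2.4068, Δψ = +1.0452, q = Δφ/Δψ = 0.8731 → d_rh = R√(Δφ²+q²Δλ²) = 7888.2 nmi
Excess = (7888.2 − 7290.5) / 7290.5 = 597.7 / 7290.5 = 8.20% ≈ 8.2%

8.2%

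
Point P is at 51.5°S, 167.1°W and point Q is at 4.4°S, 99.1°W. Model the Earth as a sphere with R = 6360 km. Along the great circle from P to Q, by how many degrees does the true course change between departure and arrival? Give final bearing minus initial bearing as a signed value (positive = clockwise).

At departure: θ₁ = atan2(sin Δλ cos φ₂, cos φ₁ sin φ₂ − sin φ₁ cos φ₂ cos Δλ) = 75.18°
At arrival: θ₂ = atan2(sin Δλ cos φ₁, −cos φ₂ sin φ₁ + sin φ₂ cos φ₁ cos Δλ) = 37.13°
Δθ = θ₂ − θ₁ = -38.1°

-38.1°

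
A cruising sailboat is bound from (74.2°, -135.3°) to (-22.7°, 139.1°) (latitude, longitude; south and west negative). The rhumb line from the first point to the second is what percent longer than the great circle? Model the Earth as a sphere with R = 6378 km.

3.4%

Great circle: σ = 1.9306 rad → d_gc = Rσ = 12313.1 km
Rhumb: Δφ = -1.6912, Δλ = -1.4940, Δψ = -2.3820, q = Δφ/Δψ = 0.7100 → d_rh = R√(Δφ²+q²Δλ²) = 12732.8 km
Excess = (12732.8 − 12313.1) / 12313.1 = 419.7 / 12313.1 = 3.41% ≈ 3.4%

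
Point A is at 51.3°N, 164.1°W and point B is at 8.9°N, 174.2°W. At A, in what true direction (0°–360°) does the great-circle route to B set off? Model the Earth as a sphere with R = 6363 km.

θ = atan2( sin Δλ·cos φ₂ ,  cos φ₁ sin φ₂ − sin φ₁ cos φ₂ cos Δλ )
  = atan2(-0.1733, -0.6624) = 194.66°

194.7°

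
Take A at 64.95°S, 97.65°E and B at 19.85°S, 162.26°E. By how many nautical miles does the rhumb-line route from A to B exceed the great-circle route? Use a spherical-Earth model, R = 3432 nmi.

Great circle: cos σ = sin φ₁ sin φ₂ + cos φ₁ cos φ₂ cos Δλ,  σ = 1.0720 rad → d_gc = 3679.1 nmi
Rhumb line: Δψ = +1.1508, q = Δφ/Δψ = 0.6840, d_rh = R√(Δφ²+q²Δλ²) = 3782.2 nmi
Excess = 3782.2 − 3679.1 = 103.1 ≈ 103 nmi

103 nmi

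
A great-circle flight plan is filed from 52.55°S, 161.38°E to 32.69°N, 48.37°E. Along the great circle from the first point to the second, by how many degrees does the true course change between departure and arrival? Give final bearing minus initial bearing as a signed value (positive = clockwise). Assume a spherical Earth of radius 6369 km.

Initial bearing θ₁ = atan2(sin Δλ cos φ₂, cos φ₁ sin φ₂ − sin φ₁ cos φ₂ cos Δλ) = 274.96°
Final bearing θ₂ = (initial bearing from the destination back to the start) + 180° = 313.96°
Δθ = θ₂ − θ₁ = +39.0°

+39.0°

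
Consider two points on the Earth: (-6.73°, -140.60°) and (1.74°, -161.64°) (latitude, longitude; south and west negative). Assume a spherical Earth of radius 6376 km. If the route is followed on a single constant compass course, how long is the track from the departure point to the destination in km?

Rhumb course C = atan2(Δλ, Δψ) with Δψ = ln[tan(π/4+φ₂/2)/tan(π/4+φ₁/2)] = +0.1481, Δλ = -0.3672 → C = 291.97°
d = R·|Δφ| / |cos C| = 6376·0.14783 / 0.37404 = 2520 km

2520 km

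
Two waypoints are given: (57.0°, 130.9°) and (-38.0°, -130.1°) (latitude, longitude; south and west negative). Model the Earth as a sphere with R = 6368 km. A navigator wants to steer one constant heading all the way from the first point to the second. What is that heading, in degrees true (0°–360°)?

138.2°

Δψ = ln[tan(π/4+φ₂/2)/tan(π/4+φ₁/2)] = -1.9347
Δλ = +1.7279 rad (taken the short way round)
course = atan2(Δλ, Δψ) = 138.23°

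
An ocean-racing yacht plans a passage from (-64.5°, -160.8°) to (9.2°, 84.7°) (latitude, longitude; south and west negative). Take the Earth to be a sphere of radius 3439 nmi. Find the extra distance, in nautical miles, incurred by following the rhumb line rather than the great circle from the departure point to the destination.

431 nmi

Great circle: cos σ = sin φ₁ sin φ₂ + cos φ₁ cos φ₂ cos Δλ,  σ = 1.8971 rad → d_gc = 6524.1 nmi
Rhumb line: Δψ = +1.6473, q = Δφ/Δψ = 0.7809, d_rh = R√(Δφ²+q²Δλ²) = 6954.7 nmi
Excess = 6954.7 − 6524.1 = 430.6 ≈ 431 nmi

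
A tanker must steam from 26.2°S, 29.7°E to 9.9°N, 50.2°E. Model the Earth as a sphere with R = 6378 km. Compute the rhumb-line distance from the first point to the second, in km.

4591 km

Rhumb course C = atan2(Δλ, Δψ) with Δψ = ln[tan(π/4+φ₂/2)/tan(π/4+φ₁/2)] = +0.6478, Δλ = +0.3578 → C = 28.91°
d = R·|Δφ| / |cos C| = 6378·0.63006 / 0.87534 = 4591 km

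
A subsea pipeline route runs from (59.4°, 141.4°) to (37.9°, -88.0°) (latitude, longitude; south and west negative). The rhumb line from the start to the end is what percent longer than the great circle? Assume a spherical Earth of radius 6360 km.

Great circle: σ = 1.3002 rad → d_gc = Rσ = 8269.0 km
Rhumb: Δφ = -0.3752, Δλ = +2.2794, Δψ = -0.5804, q = Δφ/Δψ = 0.6465 → d_rh = R√(Δφ²+q²Δλ²) = 9671.4 km
Excess = (9671.4 − 8269.0) / 8269.0 = 1402.4 / 8269.0 = 16.96% ≈ 17.0%

17.0%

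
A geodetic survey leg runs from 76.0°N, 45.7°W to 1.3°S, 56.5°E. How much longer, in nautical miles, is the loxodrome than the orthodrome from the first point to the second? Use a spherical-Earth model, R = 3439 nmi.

Great circle: cos σ = sin φ₁ sin φ₂ + cos φ₁ cos φ₂ cos Δλ,  σ = 1.6440 rad → d_gc = 5653.7 nmi
Rhumb line: Δψ = -2.1200, q = Δφ/Δψ = 0.6364, d_rh = R√(Δφ²+q²Δλ²) = 6063.5 nmi
Excess = 6063.5 − 5653.7 = 409.8 ≈ 410 nmi

410 nmi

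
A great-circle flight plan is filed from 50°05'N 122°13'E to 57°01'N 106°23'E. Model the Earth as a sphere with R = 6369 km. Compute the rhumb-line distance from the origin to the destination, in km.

Rhumb course C = atan2(Δλ, Δψ) with Δψ = ln[tan(π/4+φ₂/2)/tan(π/4+φ₁/2)] = +0.2043, Δλ = -0.2763 → C = 306.47°
d = R·|Δφ| / |cos C| = 6369·0.12101 / 0.59440 = 1297 km

1297 km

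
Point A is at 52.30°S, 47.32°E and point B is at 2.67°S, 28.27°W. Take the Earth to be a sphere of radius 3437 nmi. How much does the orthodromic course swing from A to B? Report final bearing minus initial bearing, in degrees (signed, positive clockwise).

+43.0°

At departure: θ₁ = atan2(sin Δλ cos φ₂, cos φ₁ sin φ₂ − sin φ₁ cos φ₂ cos Δλ) = 279.86°
At arrival: θ₂ = atan2(sin Δλ cos φ₁, −cos φ₂ sin φ₁ + sin φ₂ cos φ₁ cos Δλ) = 322.90°
Δθ = θ₂ − θ₁ = +43.0°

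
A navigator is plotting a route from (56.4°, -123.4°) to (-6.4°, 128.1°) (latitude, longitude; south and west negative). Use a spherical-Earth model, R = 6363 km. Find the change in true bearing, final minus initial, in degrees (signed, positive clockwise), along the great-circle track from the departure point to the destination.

Initial bearing θ₁ = atan2(sin Δλ cos φ₂, cos φ₁ sin φ₂ − sin φ₁ cos φ₂ cos Δλ) = 282.04°
Final bearing θ₂ = (initial bearing from the destination back to the start) + 180° = 213.00°
Δθ = θ₂ − θ₁ = -69.0°

-69.0°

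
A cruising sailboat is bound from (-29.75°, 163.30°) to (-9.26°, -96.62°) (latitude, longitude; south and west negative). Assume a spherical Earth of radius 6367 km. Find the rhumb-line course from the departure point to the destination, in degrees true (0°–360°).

77.7°

Δψ = ln[tan(π/4+φ₂/2)/tan(π/4+φ₁/2)] = +0.3819
Δλ = +1.7467 rad (taken the short way round)
course = atan2(Δλ, Δψ) = 77.67°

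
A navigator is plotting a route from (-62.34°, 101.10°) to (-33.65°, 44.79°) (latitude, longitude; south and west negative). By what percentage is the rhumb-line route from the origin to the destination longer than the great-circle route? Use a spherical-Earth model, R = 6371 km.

2.4%

Great circle: σ = 0.7882 rad → d_gc = Rσ = 5021.4 km
Rhumb: Δφ = +0.5007, Δλ = -0.9828, Δψ = +0.7774, q = Δφ/Δψ = 0.6441 → d_rh = R√(Δφ²+q²Δλ²) = 5142.3 km
Excess = (5142.3 − 5021.4) / 5021.4 = 120.9 / 5021.4 = 2.41% ≈ 2.4%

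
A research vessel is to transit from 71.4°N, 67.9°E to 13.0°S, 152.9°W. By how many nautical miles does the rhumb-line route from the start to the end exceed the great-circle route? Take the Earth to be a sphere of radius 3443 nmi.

Great circle: cos σ = sin φ₁ sin φ₂ + cos φ₁ cos φ₂ cos Δλ,  σ = 2.0358 rad → d_gc = 7009.4 nmi
Rhumb line: Δψ = -2.0382, q = Δφ/Δψ = 0.7227, d_rh = R√(Δφ²+q²Δλ²) = 7891.0 nmi
Excess = 7891.0 − 7009.4 = 881.6 ≈ 882 nmi

882 nmi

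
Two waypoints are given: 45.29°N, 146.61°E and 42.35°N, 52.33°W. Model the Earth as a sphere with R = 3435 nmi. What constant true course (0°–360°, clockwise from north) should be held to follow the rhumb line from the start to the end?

91.4°

Δψ = ln[tan(π/4+φ₂/2)/tan(π/4+φ₁/2)] = -0.0711
Δλ = +2.8110 rad (taken the short way round)
course = atan2(Δλ, Δψ) = 91.45°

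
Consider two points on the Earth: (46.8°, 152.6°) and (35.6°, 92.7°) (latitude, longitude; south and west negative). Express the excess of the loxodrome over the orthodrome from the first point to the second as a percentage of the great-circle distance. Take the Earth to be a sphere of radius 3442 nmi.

2.1%

Great circle: σ = 0.7905 rad → d_gc = Rσ = 2720.9 nmi
Rhumb: Δφ = -0.1955, Δλ = -1.0455, Δψ = -0.2609, q = Δφ/Δψ = 0.7494 → d_rh = R√(Δφ²+q²Δλ²) = 2779.2 nmi
Excess = (2779.2 − 2720.9) / 2720.9 = 58.3 / 2720.9 = 2.14% ≈ 2.1%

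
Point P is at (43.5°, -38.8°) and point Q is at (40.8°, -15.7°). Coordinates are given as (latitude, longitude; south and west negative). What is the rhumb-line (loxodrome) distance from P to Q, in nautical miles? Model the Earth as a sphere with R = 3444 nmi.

Δψ = ln[tan(π/4+φ₂/2)/tan(π/4+φ₁/2)] = -0.0636;  Δφ = -0.0471 rad,  Δλ = +0.4032 rad
q = Δφ/Δψ = 0.7412
d = R·√(Δφ² + q²Δλ²) = 3444·0.30253 = 1042 nmi

1042 nmi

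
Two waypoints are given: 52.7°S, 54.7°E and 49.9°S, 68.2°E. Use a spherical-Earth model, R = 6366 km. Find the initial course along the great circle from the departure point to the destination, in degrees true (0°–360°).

77.0°

θ = atan2( sin Δλ·cos φ₂ ,  cos φ₁ sin φ₂ − sin φ₁ cos φ₂ cos Δλ )
  = atan2(+0.1504, +0.0347) = 77.01°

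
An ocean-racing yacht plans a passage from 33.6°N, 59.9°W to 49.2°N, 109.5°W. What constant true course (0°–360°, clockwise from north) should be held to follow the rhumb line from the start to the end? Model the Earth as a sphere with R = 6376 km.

292.9°

Δψ = ln[tan(π/4+φ₂/2)/tan(π/4+φ₁/2)] = +0.3659
Δλ = -0.8657 rad (taken the short way round)
course = atan2(Δλ, Δψ) = 292.91°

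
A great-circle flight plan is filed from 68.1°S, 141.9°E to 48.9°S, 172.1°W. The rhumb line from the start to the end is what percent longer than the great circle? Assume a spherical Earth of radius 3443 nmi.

Great circle: σ = 0.5166 rad → d_gc = Rσ = 1778.6 nmi
Rhumb: Δφ = +0.3351, Δλ = +0.8029, Δψ = +0.6615, q = Δφ/Δψ = 0.5066 → d_rh = R√(Δφ²+q²Δλ²) = 1814.5 nmi
Excess = (1814.5 − 1778.6) / 1778.6 = 35.9 / 1778.6 = 2.02% ≈ 2.0%

2.0%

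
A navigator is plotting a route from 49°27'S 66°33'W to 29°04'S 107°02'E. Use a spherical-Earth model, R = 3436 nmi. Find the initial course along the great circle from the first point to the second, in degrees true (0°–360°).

N = sin Δλ·cos φ₂ = +0.0977;  D = cos φ₁ sin φ₂ − sin φ₁ cos φ₂ cos Δλ = -0.9758
initial course = atan2(N, D) = 174.28°

174.3°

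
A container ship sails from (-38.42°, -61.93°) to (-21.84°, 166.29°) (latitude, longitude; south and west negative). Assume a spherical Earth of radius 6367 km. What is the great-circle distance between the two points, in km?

11632 km

Haversine: a = sin²(Δφ/2)+cos φ₁ cos φ₂ sin²(Δλ/2) = 0.62668;  σ = 2·atan2(√a,√(1−a))
σ = 104.677° → d = Rσ = 6367·1.82695 = 11632 km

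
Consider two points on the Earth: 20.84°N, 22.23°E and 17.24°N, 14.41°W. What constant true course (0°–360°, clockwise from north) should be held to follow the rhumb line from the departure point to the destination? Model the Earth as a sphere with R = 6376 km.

264.1°

Δψ = ln[tan(π/4+φ₂/2)/tan(π/4+φ₁/2)] = -0.0665
Δλ = -0.6395 rad (taken the short way round)
course = atan2(Δλ, Δψ) = 264.06°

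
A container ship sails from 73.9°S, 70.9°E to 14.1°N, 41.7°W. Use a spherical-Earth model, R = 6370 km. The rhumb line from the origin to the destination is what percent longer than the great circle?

7.4%

Great circle: σ = 1.9150 rad → d_gc = Rσ = 12198.4 km
Rhumb: Δφ = +1.5359, Δλ = -1.9652, Δψ = +2.2046, q = Δφ/Δψ = 0.6967 → d_rh = R√(Δφ²+q²Δλ²) = 13106.7 km
Excess = (13106.7 − 12198.4) / 12198.4 = 908.3 / 12198.4 = 7.446% ≈ 7.4%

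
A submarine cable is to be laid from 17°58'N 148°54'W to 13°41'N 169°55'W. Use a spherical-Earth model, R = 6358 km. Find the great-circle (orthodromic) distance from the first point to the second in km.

2292 km

cos σ = sin φ₁ sin φ₂ + cos φ₁ cos φ₂ cos Δλ
      = sin(17.97°)sin(13.68°) + cos(17.97°)cos(13.68°)cos(-21.02°) = 0.9357
σ = 20.655° → d = Rσ = 6358·0.36049 = 2292 km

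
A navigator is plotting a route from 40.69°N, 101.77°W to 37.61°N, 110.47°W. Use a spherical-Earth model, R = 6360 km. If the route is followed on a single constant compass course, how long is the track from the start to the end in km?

Rhumb course C = atan2(Δλ, Δψ) with Δψ = ln[tan(π/4+φ₂/2)/tan(π/4+φ₁/2)] = -0.0693, Δλ = -0.1518 → C = 245.46°
d = R·|Δφ| / |cos C| = 6360·0.05376 / 0.41538 = 823 km

823 km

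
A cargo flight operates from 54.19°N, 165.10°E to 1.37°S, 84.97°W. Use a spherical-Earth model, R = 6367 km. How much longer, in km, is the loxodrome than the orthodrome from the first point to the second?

575 km

Great circle: cos σ = sin φ₁ sin φ₂ + cos φ₁ cos φ₂ cos Δλ,  σ = 1.7914 rad → d_gc = 11405.6 km
Rhumb line: Δψ = -1.1537, q = Δφ/Δψ = 0.8405, d_rh = R√(Δφ²+q²Δλ²) = 11980.7 km
Excess = 11980.7 − 11405.6 = 575.1 ≈ 575 km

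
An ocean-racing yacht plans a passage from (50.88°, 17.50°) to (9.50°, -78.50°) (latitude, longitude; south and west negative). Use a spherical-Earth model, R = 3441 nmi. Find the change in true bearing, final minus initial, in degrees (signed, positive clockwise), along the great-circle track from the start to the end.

Initial bearing θ₁ = atan2(sin Δλ cos φ₂, cos φ₁ sin φ₂ − sin φ₁ cos φ₂ cos Δλ) = 280.63°
Final bearing θ₂ = (initial bearing from the destination back to the start) + 180° = 218.96°
Δθ = θ₂ − θ₁ = -61.7°

-61.7°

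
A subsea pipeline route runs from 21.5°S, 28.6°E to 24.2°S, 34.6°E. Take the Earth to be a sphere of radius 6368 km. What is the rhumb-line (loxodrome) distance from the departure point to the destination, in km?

Δψ = ln[tan(π/4+φ₂/2)/tan(π/4+φ₁/2)] = -0.0511;  Δφ = -0.0471 rad,  Δλ = +0.1047 rad
q = Δφ/Δψ = 0.9214
d = R·√(Δφ² + q²Δλ²) = 6368·0.10738 = 684 km

684 km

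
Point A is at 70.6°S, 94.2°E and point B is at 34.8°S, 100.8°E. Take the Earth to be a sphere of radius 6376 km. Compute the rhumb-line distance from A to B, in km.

4005 km

Rhumb course C = atan2(Δλ, Δψ) with Δψ = ln[tan(π/4+φ₂/2)/tan(π/4+φ₁/2)] = +1.1179, Δλ = +0.1152 → C = 5.88°
d = R·|Δφ| / |cos C| = 6376·0.62483 / 0.99473 = 4005 km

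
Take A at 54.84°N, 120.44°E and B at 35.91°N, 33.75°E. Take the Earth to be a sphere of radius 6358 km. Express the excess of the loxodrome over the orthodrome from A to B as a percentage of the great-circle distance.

5.7%

Great circle: σ = 1.0398 rad → d_gc = Rσ = 6610.8 km
Rhumb: Δφ = -0.3304, Δλ = -1.5130, Δψ = -0.4770, q = Δφ/Δψ = 0.6926 → d_rh = R√(Δφ²+q²Δλ²) = 6985.8 km
Excess = (6985.8 − 6610.8) / 6610.8 = 375.0 / 6610.8 = 5.67% ≈ 5.7%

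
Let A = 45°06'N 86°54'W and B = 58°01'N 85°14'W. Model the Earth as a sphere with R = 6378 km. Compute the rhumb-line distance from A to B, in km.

Rhumb course C = atan2(Δλ, Δψ) with Δψ = ln[tan(π/4+φ₂/2)/tan(π/4+φ₁/2)] = +0.3659, Δλ = +0.0291 → C = 4.55°
d = R·|Δφ| / |cos C| = 6378·0.22544 / 0.99685 = 1442 km

1442 km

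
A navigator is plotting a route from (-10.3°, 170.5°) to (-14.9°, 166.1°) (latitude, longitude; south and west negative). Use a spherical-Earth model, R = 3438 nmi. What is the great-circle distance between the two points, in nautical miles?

cos σ = sin φ₁ sin φ₂ + cos φ₁ cos φ₂ cos Δλ
      = sin(-10.30°)sin(-14.90°) + cos(-10.30°)cos(-14.90°)cos(-4.40°) = 0.9940
σ = 6.292° → d = Rσ = 3438·0.10981 = 378 nmi

378 nmi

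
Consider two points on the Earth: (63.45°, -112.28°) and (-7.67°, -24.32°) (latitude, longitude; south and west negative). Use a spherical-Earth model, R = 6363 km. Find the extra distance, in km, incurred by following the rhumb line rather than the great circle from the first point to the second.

Great circle: cos σ = sin φ₁ sin φ₂ + cos φ₁ cos φ₂ cos Δλ,  σ = 1.6746 rad → d_gc = 10655.5 km
Rhumb line: Δψ = -1.5785, q = Δφ/Δψ = 0.7864, d_rh = R√(Δφ²+q²Δλ²) = 11017.7 km
Excess = 11017.7 − 10655.5 = 362.2 ≈ 362 km

362 km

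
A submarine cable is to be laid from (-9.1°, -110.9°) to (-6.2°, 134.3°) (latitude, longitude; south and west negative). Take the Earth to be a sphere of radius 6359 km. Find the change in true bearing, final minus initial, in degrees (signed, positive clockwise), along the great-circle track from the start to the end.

Initial bearing θ₁ = atan2(sin Δλ cos φ₂, cos φ₁ sin φ₂ − sin φ₁ cos φ₂ cos Δλ) = 259.17°
Final bearing θ₂ = (initial bearing from the destination back to the start) + 180° = 282.70°
Δθ = θ₂ − θ₁ = +23.5°

+23.5°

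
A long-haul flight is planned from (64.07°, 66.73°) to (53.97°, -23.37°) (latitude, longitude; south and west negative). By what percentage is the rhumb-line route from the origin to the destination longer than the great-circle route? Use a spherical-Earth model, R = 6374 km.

8.5%

Great circle: σ = 0.7571 rad → d_gc = Rσ = 4825.6 km
Rhumb: Δφ = -0.1763, Δλ = -1.5725, Δψ = -0.3454, q = Δφ/Δψ = 0.5103 → d_rh = R√(Δφ²+q²Δλ²) = 5237.3 km
Excess = (5237.3 − 4825.6) / 4825.6 = 411.7 / 4825.6 = 8.53% ≈ 8.5%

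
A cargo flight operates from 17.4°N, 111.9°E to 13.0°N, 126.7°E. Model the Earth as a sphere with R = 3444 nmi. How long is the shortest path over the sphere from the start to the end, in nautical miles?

Haversine: a = sin²(Δφ/2)+cos φ₁ cos φ₂ sin²(Δλ/2) = 0.01690;  σ = 2·atan2(√a,√(1−a))
σ = 14.938° → d = Rσ = 3444·0.26072 = 898 nmi

898 nmi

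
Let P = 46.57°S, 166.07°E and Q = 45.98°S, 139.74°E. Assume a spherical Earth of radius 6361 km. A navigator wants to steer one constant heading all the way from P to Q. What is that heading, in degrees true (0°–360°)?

Δψ = ln[tan(π/4+φ₂/2)/tan(π/4+φ₁/2)] = +0.0149
Δλ = -0.4595 rad (taken the short way round)
course = atan2(Δλ, Δψ) = 271.86°

271.9°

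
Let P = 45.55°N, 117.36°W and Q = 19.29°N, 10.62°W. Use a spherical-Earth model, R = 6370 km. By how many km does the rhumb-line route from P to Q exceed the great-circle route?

564 km

Great circle: cos σ = sin φ₁ sin φ₂ + cos φ₁ cos φ₂ cos Δλ,  σ = 1.5253 rad → d_gc = 9716.4 km
Rhumb line: Δψ = -0.5518, q = Δφ/Δψ = 0.8306, d_rh = R√(Δφ²+q²Δλ²) = 10280.1 km
Excess = 10280.1 − 9716.4 = 563.7 ≈ 564 km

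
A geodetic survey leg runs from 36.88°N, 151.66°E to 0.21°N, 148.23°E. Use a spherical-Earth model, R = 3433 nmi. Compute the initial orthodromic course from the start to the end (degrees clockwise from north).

185.7°

θ = atan2( sin Δλ·cos φ₂ ,  cos φ₁ sin φ₂ − sin φ₁ cos φ₂ cos Δλ )
  = atan2(-0.0598, -0.5961) = 185.73°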